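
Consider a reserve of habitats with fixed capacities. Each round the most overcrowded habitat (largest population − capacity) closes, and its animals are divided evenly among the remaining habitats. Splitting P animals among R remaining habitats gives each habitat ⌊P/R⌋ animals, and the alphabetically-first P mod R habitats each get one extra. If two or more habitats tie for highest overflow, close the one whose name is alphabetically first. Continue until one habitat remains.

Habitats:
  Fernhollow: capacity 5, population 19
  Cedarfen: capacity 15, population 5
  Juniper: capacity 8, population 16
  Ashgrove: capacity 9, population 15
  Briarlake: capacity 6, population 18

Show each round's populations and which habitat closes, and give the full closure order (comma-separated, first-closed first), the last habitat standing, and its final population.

Closure order: Fernhollow, Briarlake, Ashgrove, Juniper
Last habitat: Cedarfen with 73 animals

Round 1: Ashgrove=15 Briarlake=18 Cedarfen=5 Fernhollow=19 Juniper=16 → close Fernhollow (overflow 14)
  19÷4 = 4 each, +1 to first 3
Round 2: Ashgrove=20 Briarlake=23 Cedarfen=10 Juniper=20 → close Briarlake (overflow 17)
  23÷3 = 7 each, +1 to first 2
Round 3: Ashgrove=28 Cedarfen=18 Juniper=27 → close Ashgrove (overflow 19)
  28÷2 = 14 each, +1 to first 0
Round 4: Cedarfen=32 Juniper=41 → close Juniper (overflow 33)
  41÷1 = 41 each, +1 to first 0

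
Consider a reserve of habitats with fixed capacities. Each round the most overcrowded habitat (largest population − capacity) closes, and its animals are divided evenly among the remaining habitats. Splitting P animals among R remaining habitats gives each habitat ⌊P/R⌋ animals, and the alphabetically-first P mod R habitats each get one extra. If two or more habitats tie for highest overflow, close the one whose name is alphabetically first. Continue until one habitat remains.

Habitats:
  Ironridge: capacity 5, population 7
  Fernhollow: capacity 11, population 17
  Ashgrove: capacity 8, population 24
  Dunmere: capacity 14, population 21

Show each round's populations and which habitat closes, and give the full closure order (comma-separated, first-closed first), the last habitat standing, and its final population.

Round 1: Ashgrove=24 Dunmere=21 Fernhollow=17 Ironridge=7 → close Ashgrove (overflow 16)
  24÷3 = 8 each, +1 to first 0
Round 2: Dunmere=29 Fernhollow=25 Ironridge=15 → close Dunmere (overflow 15)
  29÷2 = 14 each, +1 to first 1
Round 3: Fernhollow=40 Ironridge=29 → close Fernhollow (overflow 29)
  40÷1 = 40 each, +1 to first 0

Closure order: Ashgrove, Dunmere, Fernhollow
Last habitat: Ironridge with 69 animals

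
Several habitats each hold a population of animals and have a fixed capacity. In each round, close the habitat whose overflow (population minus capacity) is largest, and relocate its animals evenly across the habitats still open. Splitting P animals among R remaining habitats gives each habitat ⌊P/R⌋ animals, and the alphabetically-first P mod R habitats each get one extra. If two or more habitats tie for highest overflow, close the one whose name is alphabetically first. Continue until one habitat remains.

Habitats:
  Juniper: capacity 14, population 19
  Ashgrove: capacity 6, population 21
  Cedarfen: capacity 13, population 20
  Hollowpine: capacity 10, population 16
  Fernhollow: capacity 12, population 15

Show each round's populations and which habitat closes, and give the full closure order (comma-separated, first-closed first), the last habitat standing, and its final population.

Round 1: Ashgrove=21 Cedarfen=20 Fernhollow=15 Hollowpine=16 Juniper=19 → close Ashgrove (overflow 15)
  21÷4 = 5 each, +1 to first 1
Round 2: Cedarfen=26 Fernhollow=20 Hollowpine=21 Juniper=24 → close Cedarfen (overflow 13)
  26÷3 = 8 each, +1 to first 2
Round 3: Fernhollow=29 Hollowpine=30 Juniper=32 → close Hollowpine (overflow 20)
  30÷2 = 15 each, +1 to first 0
Round 4: Fernhollow=44 Juniper=47 → close Juniper (overflow 33)
  47÷1 = 47 each, +1 to first 0

Closure order: Ashgrove, Cedarfen, Hollowpine, Juniper
Last habitat: Fernhollow with 91 animals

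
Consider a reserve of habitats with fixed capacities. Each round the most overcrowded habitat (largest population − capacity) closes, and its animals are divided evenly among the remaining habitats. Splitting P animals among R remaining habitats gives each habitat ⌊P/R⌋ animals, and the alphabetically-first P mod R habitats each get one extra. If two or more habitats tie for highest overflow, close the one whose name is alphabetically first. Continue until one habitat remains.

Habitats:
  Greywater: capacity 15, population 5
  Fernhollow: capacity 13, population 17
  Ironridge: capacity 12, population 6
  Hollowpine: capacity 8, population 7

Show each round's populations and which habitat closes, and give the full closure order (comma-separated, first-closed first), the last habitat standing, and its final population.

Round 1: Fernhollow=17 Greywater=5 Hollowpine=7 Ironridge=6 → close Fernhollow (overflow 4)
  17÷3 = 5 each, +1 to first 2
Round 2: Greywater=11 Hollowpine=13 Ironridge=11 → close Hollowpine (overflow 5)
  13÷2 = 6 each, +1 to first 1
Round 3: Greywater=18 Ironridge=17 → close Ironridge (overflow 5)
  17÷1 = 17 each, +1 to first 0

Closure order: Fernhollow, Hollowpine, Ironridge
Last habitat: Greywater with 35 animals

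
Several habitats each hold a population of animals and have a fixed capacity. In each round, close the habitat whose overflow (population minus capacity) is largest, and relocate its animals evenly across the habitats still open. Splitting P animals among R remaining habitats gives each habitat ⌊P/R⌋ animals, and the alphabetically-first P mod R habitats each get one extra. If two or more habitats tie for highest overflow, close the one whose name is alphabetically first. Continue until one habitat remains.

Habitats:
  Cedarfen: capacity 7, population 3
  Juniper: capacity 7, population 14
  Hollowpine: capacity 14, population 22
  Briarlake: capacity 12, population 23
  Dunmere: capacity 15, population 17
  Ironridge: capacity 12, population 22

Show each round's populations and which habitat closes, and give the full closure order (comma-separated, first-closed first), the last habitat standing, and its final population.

Round 1: Briarlake=23 Cedarfen=3 Dunmere=17 Hollowpine=22 Ironridge=22 Juniper=14 → close Briarlake (overflow 11)
  23÷5 = 4 each, +1 to first 3
Round 2: Cedarfen=8 Dunmere=22 Hollowpine=27 Ironridge=26 Juniper=18 → close Ironridge (overflow 14)
  26÷4 = 6 each, +1 to first 2
Round 3: Cedarfen=15 Dunmere=29 Hollowpine=33 Juniper=24 → close Hollowpine (overflow 19)
  33÷3 = 11 each, +1 to first 0
Round 4: Cedarfen=26 Dunmere=40 Juniper=35 → close Juniper (overflow 28)
  35÷2 = 17 each, +1 to first 1
Round 5: Cedarfen=44 Dunmere=57 → close Dunmere (overflow 42)
  57÷1 = 57 each, +1 to first 0

Closure order: Briarlake, Ironridge, Hollowpine, Juniper, Dunmere
Last habitat: Cedarfen with 101 animals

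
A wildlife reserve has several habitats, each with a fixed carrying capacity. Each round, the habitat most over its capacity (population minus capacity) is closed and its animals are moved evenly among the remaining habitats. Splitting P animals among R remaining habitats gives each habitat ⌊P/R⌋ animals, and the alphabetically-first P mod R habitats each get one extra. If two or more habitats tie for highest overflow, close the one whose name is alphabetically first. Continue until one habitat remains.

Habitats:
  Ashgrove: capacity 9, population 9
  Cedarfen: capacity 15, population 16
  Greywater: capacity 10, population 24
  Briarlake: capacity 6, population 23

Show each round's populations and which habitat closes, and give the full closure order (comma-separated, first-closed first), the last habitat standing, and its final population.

Round 1: Ashgrove=9 Briarlake=23 Cedarfen=16 Greywater=24 → close Briarlake (overflow 17)
  23÷3 = 7 each, +1 to first 2
Round 2: Ashgrove=17 Cedarfen=24 Greywater=31 → close Greywater (overflow 21)
  31÷2 = 15 each, +1 to first 1
Round 3: Ashgrove=33 Cedarfen=39 → close Ashgrove (overflow 24)
  33÷1 = 33 each, +1 to first 0

Closure order: Briarlake, Greywater, Ashgrove
Last habitat: Cedarfen with 72 animals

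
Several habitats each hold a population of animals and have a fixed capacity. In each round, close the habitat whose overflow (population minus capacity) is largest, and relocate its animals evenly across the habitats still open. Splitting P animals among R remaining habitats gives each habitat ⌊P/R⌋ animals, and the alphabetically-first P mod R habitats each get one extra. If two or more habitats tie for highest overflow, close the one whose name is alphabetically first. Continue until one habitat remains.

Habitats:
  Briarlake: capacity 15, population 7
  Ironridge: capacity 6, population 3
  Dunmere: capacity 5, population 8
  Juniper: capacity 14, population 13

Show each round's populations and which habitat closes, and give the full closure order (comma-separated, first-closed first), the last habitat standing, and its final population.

Round 1: Briarlake=7 Dunmere=8 Ironridge=3 Juniper=13 → close Dunmere (overflow 3)
  8÷3 = 2 each, +1 to first 2
Round 2: Briarlake=10 Ironridge=6 Juniper=15 → close Juniper (overflow 1)
  15÷2 = 7 each, +1 to first 1
Round 3: Briarlake=18 Ironridge=13 → close Ironridge (overflow 7)
  13÷1 = 13 each, +1 to first 0

Closure order: Dunmere, Juniper, Ironridge
Last habitat: Briarlake with 31 animals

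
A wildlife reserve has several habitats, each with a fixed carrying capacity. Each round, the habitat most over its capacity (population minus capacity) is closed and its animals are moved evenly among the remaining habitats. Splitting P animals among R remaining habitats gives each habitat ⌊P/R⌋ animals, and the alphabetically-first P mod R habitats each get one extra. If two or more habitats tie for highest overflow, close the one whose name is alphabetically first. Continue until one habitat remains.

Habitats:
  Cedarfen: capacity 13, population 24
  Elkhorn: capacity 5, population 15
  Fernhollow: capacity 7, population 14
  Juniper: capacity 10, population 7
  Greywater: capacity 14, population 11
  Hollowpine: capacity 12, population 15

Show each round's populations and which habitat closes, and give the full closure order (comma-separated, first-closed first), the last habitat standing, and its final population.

Closure order: Cedarfen, Elkhorn, Fernhollow, Hollowpine, Greywater
Last habitat: Juniper with 86 animals

Round 1: Cedarfen=24 Elkhorn=15 Fernhollow=14 Greywater=11 Hollowpine=15 Juniper=7 → close Cedarfen (overflow 11)
  24÷5 = 4 each, +1 to first 4
Round 2: Elkhorn=20 Fernhollow=19 Greywater=16 Hollowpine=20 Juniper=11 → close Elkhorn (overflow 15)
  20÷4 = 5 each, +1 to first 0
Round 3: Fernhollow=24 Greywater=21 Hollowpine=25 Juniper=16 → close Fernhollow (overflow 17)
  24÷3 = 8 each, +1 to first 0
Round 4: Greywater=29 Hollowpine=33 Juniper=24 → close Hollowpine (overflow 21)
  33÷2 = 16 each, +1 to first 1
Round 5: Greywater=46 Juniper=40 → close Greywater (overflow 32)
  46÷1 = 46 each, +1 to first 0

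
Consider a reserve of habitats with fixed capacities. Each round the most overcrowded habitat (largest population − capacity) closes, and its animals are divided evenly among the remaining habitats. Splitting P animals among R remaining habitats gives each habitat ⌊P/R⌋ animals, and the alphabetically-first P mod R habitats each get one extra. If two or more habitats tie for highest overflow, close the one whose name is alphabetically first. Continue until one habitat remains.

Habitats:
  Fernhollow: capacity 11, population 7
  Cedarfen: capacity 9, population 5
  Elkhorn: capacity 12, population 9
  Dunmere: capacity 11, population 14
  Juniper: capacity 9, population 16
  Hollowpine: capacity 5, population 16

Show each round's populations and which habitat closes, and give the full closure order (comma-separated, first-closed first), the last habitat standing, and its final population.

Round 1: Cedarfen=5 Dunmere=14 Elkhorn=9 Fernhollow=7 Hollowpine=16 Juniper=16 → close Hollowpine (overflow 11)
  16÷5 = 3 each, +1 to first 1
Round 2: Cedarfen=9 Dunmere=17 Elkhorn=12 Fernhollow=10 Juniper=19 → close Juniper (overflow 10)
  19÷4 = 4 each, +1 to first 3
Round 3: Cedarfen=14 Dunmere=22 Elkhorn=17 Fernhollow=14 → close Dunmere (overflow 11)
  22÷3 = 7 each, +1 to first 1
Round 4: Cedarfen=22 Elkhorn=24 Fernhollow=21 → close Cedarfen (overflow 13)
  22÷2 = 11 each, +1 to first 0
Round 5: Elkhorn=35 Fernhollow=32 → close Elkhorn (overflow 23)
  35÷1 = 35 each, +1 to first 0

Closure order: Hollowpine, Juniper, Dunmere, Cedarfen, Elkhorn
Last habitat: Fernhollow with 67 animals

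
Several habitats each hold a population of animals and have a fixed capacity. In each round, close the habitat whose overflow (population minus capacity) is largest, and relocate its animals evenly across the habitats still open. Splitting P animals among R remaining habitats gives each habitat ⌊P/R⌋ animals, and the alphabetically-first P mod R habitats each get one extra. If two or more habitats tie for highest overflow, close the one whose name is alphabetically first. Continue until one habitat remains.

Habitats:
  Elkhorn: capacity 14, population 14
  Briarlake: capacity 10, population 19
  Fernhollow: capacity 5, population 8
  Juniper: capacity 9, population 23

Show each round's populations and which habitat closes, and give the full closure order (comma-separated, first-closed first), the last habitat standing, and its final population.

Closure order: Juniper, Briarlake, Fernhollow
Last habitat: Elkhorn with 64 animals

Round 1: Briarlake=19 Elkhorn=14 Fernhollow=8 Juniper=23 → close Juniper (overflow 14)
  23÷3 = 7 each, +1 to first 2
Round 2: Briarlake=27 Elkhorn=22 Fernhollow=15 → close Briarlake (overflow 17)
  27÷2 = 13 each, +1 to first 1
Round 3: Elkhorn=36 Fernhollow=28 → close Fernhollow (overflow 23)
  28÷1 = 28 each, +1 to first 0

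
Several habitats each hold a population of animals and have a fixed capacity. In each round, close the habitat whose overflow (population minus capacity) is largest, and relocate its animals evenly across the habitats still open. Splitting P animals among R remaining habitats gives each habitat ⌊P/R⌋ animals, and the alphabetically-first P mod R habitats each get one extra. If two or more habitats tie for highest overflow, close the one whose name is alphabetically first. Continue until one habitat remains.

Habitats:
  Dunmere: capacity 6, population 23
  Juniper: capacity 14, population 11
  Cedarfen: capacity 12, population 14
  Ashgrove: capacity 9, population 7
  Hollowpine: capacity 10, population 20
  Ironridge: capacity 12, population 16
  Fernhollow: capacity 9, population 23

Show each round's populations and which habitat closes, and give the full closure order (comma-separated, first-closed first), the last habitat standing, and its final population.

Round 1: Ashgrove=7 Cedarfen=14 Dunmere=23 Fernhollow=23 Hollowpine=20 Ironridge=16 Juniper=11 → close Dunmere (overflow 17)
  23÷6 = 3 each, +1 to first 5
Round 2: Ashgrove=11 Cedarfen=18 Fernhollow=27 Hollowpine=24 Ironridge=20 Juniper=14 → close Fernhollow (overflow 18)
  27÷5 = 5 each, +1 to first 2
Round 3: Ashgrove=17 Cedarfen=24 Hollowpine=29 Ironridge=25 Juniper=19 → close Hollowpine (overflow 19)
  29÷4 = 7 each, +1 to first 1
Round 4: Ashgrove=25 Cedarfen=31 Ironridge=32 Juniper=26 → close Ironridge (overflow 20)
  32÷3 = 10 each, +1 to first 2
Round 5: Ashgrove=36 Cedarfen=42 Juniper=36 → close Cedarfen (overflow 30)
  42÷2 = 21 each, +1 to first 0
Round 6: Ashgrove=57 Juniper=57 → close Ashgrove (overflow 48)
  57÷1 = 57 each, +1 to first 0

Closure order: Dunmere, Fernhollow, Hollowpine, Ironridge, Cedarfen, Ashgrove
Last habitat: Juniper with 114 animals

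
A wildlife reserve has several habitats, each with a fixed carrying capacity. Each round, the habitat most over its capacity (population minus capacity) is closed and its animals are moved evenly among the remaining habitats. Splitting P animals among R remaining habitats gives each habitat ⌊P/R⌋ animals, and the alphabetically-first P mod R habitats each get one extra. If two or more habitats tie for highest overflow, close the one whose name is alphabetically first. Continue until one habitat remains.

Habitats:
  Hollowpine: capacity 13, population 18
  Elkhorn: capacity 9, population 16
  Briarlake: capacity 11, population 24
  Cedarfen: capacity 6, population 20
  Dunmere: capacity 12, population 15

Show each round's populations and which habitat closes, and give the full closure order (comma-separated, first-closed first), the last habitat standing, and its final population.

Closure order: Cedarfen, Briarlake, Elkhorn, Dunmere
Last habitat: Hollowpine with 93 animals

Round 1: Briarlake=24 Cedarfen=20 Dunmere=15 Elkhorn=16 Hollowpine=18 → close Cedarfen (overflow 14)
  20÷4 = 5 each, +1 to first 0
Round 2: Briarlake=29 Dunmere=20 Elkhorn=21 Hollowpine=23 → close Briarlake (overflow 18)
  29÷3 = 9 each, +1 to first 2
Round 3: Dunmere=30 Elkhorn=31 Hollowpine=32 → close Elkhorn (overflow 22)
  31÷2 = 15 each, +1 to first 1
Round 4: Dunmere=46 Hollowpine=47 → close Dunmere (overflow 34)
  46÷1 = 46 each, +1 to first 0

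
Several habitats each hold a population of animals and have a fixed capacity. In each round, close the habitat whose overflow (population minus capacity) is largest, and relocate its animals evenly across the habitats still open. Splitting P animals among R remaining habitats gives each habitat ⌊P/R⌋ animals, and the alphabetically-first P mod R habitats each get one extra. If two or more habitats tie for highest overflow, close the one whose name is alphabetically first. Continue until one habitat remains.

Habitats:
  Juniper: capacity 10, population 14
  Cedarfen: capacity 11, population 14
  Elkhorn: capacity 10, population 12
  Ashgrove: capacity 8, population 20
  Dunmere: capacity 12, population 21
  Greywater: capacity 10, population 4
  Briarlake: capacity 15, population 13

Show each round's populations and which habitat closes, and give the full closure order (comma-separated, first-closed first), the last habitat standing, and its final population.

Closure order: Ashgrove, Dunmere, Cedarfen, Elkhorn, Juniper, Briarlake
Last habitat: Greywater with 98 animals

Round 1: Ashgrove=20 Briarlake=13 Cedarfen=14 Dunmere=21 Elkhorn=12 Greywater=4 Juniper=14 → close Ashgrove (overflow 12)
  20÷6 = 3 each, +1 to first 2
Round 2: Briarlake=17 Cedarfen=18 Dunmere=24 Elkhorn=15 Greywater=7 Juniper=17 → close Dunmere (overflow 12)
  24÷5 = 4 each, +1 to first 4
Round 3: Briarlake=22 Cedarfen=23 Elkhorn=20 Greywater=12 Juniper=21 → close Cedarfen (overflow 12)
  23÷4 = 5 each, +1 to first 3
Round 4: Briarlake=28 Elkhorn=26 Greywater=18 Juniper=26 → close Elkhorn (overflow 16)
  26÷3 = 8 each, +1 to first 2
Round 5: Briarlake=37 Greywater=27 Juniper=34 → close Juniper (overflow 24)
  34÷2 = 17 each, +1 to first 0
Round 6: Briarlake=54 Greywater=44 → close Briarlake (overflow 39)
  54÷1 = 54 each, +1 to first 0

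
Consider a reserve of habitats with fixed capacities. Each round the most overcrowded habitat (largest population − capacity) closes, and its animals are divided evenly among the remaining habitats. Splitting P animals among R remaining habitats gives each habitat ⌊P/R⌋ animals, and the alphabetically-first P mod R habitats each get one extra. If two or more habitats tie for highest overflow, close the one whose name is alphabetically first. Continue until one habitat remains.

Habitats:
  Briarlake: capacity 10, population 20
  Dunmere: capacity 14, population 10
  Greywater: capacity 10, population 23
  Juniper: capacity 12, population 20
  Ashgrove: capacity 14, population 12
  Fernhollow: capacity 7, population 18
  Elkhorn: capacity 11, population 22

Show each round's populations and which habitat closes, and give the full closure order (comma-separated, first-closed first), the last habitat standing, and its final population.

Closure order: Greywater, Elkhorn, Fernhollow, Briarlake, Juniper, Ashgrove
Last habitat: Dunmere with 125 animals

Round 1: Ashgrove=12 Briarlake=20 Dunmere=10 Elkhorn=22 Fernhollow=18 Greywater=23 Juniper=20 → close Greywater (overflow 13)
  23÷6 = 3 each, +1 to first 5
Round 2: Ashgrove=16 Briarlake=24 Dunmere=14 Elkhorn=26 Fernhollow=22 Juniper=23 → close Elkhorn (overflow 15)
  26÷5 = 5 each, +1 to first 1
Round 3: Ashgrove=22 Briarlake=29 Dunmere=19 Fernhollow=27 Juniper=28 → close Fernhollow (overflow 20)
  27÷4 = 6 each, +1 to first 3
Round 4: Ashgrove=29 Briarlake=36 Dunmere=26 Juniper=34 → close Briarlake (overflow 26)
  36÷3 = 12 each, +1 to first 0
Round 5: Ashgrove=41 Dunmere=38 Juniper=46 → close Juniper (overflow 34)
  46÷2 = 23 each, +1 to first 0
Round 6: Ashgrove=64 Dunmere=61 → close Ashgrove (overflow 50)
  64÷1 = 64 each, +1 to first 0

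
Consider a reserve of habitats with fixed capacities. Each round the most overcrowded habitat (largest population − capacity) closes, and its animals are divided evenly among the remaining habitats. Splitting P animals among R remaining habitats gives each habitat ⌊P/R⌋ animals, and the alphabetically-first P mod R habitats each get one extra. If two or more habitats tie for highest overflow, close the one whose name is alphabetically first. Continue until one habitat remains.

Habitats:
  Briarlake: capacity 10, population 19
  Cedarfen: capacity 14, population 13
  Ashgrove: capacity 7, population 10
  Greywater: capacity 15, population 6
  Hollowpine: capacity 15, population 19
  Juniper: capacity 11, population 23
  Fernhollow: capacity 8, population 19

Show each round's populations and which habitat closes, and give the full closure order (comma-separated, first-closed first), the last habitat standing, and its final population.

Round 1: Ashgrove=10 Briarlake=19 Cedarfen=13 Fernhollow=19 Greywater=6 Hollowpine=19 Juniper=23 → close Juniper (overflow 12)
  23÷6 = 3 each, +1 to first 5
Round 2: Ashgrove=14 Briarlake=23 Cedarfen=17 Fernhollow=23 Greywater=10 Hollowpine=22 → close Fernhollow (overflow 15)
  23÷5 = 4 each, +1 to first 3
Round 3: Ashgrove=19 Briarlake=28 Cedarfen=22 Greywater=14 Hollowpine=26 → close Briarlake (overflow 18)
  28÷4 = 7 each, +1 to first 0
Round 4: Ashgrove=26 Cedarfen=29 Greywater=21 Hollowpine=33 → close Ashgrove (overflow 19)
  26÷3 = 8 each, +1 to first 2
Round 5: Cedarfen=38 Greywater=30 Hollowpine=41 → close Hollowpine (overflow 26)
  41÷2 = 20 each, +1 to first 1
Round 6: Cedarfen=59 Greywater=50 → close Cedarfen (overflow 45)
  59÷1 = 59 each, +1 to first 0

Closure order: Juniper, Fernhollow, Briarlake, Ashgrove, Hollowpine, Cedarfen
Last habitat: Greywater with 109 animals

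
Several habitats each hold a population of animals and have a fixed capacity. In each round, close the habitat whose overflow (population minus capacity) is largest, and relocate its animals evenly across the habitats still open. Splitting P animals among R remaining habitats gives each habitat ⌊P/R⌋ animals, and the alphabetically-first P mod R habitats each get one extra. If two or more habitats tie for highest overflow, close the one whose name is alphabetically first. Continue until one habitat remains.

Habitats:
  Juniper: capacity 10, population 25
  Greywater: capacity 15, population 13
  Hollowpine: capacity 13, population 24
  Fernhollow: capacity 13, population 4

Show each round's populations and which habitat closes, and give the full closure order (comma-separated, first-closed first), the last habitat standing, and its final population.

Round 1: Fernhollow=4 Greywater=13 Hollowpine=24 Juniper=25 → close Juniper (overflow 15)
  25÷3 = 8 each, +1 to first 1
Round 2: Fernhollow=13 Greywater=21 Hollowpine=32 → close Hollowpine (overflow 19)
  32÷2 = 16 each, +1 to first 0
Round 3: Fernhollow=29 Greywater=37 → close Greywater (overflow 22)
  37÷1 = 37 each, +1 to first 0

Closure order: Juniper, Hollowpine, Greywater
Last habitat: Fernhollow with 66 animals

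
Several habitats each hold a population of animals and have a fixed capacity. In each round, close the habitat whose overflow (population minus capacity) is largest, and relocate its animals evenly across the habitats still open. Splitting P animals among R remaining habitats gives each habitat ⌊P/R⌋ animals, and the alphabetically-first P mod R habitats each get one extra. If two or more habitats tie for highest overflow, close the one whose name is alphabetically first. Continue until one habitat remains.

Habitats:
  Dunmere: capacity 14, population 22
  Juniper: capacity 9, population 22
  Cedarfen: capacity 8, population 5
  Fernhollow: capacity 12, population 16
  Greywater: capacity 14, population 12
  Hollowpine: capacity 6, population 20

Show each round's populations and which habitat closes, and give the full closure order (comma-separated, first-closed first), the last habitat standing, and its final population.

Closure order: Hollowpine, Juniper, Dunmere, Fernhollow, Cedarfen
Last habitat: Greywater with 97 animals

Round 1: Cedarfen=5 Dunmere=22 Fernhollow=16 Greywater=12 Hollowpine=20 Juniper=22 → close Hollowpine (overflow 14)
  20÷5 = 4 each, +1 to first 0
Round 2: Cedarfen=9 Dunmere=26 Fernhollow=20 Greywater=16 Juniper=26 → close Juniper (overflow 17)
  26÷4 = 6 each, +1 to first 2
Round 3: Cedarfen=16 Dunmere=33 Fernhollow=26 Greywater=22 → close Dunmere (overflow 19)
  33÷3 = 11 each, +1 to first 0
Round 4: Cedarfen=27 Fernhollow=37 Greywater=33 → close Fernhollow (overflow 25)
  37÷2 = 18 each, +1 to first 1
Round 5: Cedarfen=46 Greywater=51 → close Cedarfen (overflow 38)
  46÷1 = 46 each, +1 to first 0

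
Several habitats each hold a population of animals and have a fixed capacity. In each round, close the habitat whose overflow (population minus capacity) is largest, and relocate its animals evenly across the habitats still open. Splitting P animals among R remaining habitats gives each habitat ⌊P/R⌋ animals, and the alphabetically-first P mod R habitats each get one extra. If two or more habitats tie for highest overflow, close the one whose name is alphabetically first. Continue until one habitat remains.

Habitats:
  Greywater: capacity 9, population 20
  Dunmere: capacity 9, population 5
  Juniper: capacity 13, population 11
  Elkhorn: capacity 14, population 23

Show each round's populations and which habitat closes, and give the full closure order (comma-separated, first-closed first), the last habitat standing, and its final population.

Closure order: Greywater, Elkhorn, Juniper
Last habitat: Dunmere with 59 animals

Round 1: Dunmere=5 Elkhorn=23 Greywater=20 Juniper=11 → close Greywater (overflow 11)
  20÷3 = 6 each, +1 to first 2
Round 2: Dunmere=12 Elkhorn=30 Juniper=17 → close Elkhorn (overflow 16)
  30÷2 = 15 each, +1 to first 0
Round 3: Dunmere=27 Juniper=32 → close Juniper (overflow 19)
  32÷1 = 32 each, +1 to first 0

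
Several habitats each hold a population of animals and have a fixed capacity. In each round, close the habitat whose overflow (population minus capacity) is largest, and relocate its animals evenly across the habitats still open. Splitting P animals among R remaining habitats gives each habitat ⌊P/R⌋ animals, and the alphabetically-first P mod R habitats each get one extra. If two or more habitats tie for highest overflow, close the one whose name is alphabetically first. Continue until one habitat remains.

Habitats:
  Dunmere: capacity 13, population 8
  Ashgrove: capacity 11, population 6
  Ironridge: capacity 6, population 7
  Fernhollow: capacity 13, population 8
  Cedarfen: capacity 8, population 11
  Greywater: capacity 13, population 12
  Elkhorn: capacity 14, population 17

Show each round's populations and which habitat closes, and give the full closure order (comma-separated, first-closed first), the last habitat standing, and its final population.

Closure order: Cedarfen, Elkhorn, Greywater, Ironridge, Ashgrove, Dunmere
Last habitat: Fernhollow with 69 animals

Round 1: Ashgrove=6 Cedarfen=11 Dunmere=8 Elkhorn=17 Fernhollow=8 Greywater=12 Ironridge=7 → close Cedarfen (overflow 3)
  11÷6 = 1 each, +1 to first 5
Round 2: Ashgrove=8 Dunmere=10 Elkhorn=19 Fernhollow=10 Greywater=14 Ironridge=8 → close Elkhorn (overflow 5)
  19÷5 = 3 each, +1 to first 4
Round 3: Ashgrove=12 Dunmere=14 Fernhollow=14 Greywater=18 Ironridge=11 → close Greywater (overflow 5)
  18÷4 = 4 each, +1 to first 2
Round 4: Ashgrove=17 Dunmere=19 Fernhollow=18 Ironridge=15 → close Ironridge (overflow 9)
  15÷3 = 5 each, +1 to first 0
Round 5: Ashgrove=22 Dunmere=24 Fernhollow=23 → close Ashgrove (overflow 11)
  22÷2 = 11 each, +1 to first 0
Round 6: Dunmere=35 Fernhollow=34 → close Dunmere (overflow 22)
  35÷1 = 35 each, +1 to first 0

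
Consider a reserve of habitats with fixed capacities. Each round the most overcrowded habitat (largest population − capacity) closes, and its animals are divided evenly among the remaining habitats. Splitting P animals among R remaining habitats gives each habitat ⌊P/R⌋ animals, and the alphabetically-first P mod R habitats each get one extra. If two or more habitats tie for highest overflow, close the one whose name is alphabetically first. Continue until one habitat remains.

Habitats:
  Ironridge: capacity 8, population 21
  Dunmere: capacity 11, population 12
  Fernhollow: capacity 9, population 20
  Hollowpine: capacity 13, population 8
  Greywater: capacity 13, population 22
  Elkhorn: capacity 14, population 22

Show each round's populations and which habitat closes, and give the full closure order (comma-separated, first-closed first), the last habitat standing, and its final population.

Closure order: Ironridge, Fernhollow, Greywater, Elkhorn, Dunmere
Last habitat: Hollowpine with 105 animals

Round 1: Dunmere=12 Elkhorn=22 Fernhollow=20 Greywater=22 Hollowpine=8 Ironridge=21 → close Ironridge (overflow 13)
  21÷5 = 4 each, +1 to first 1
Round 2: Dunmere=17 Elkhorn=26 Fernhollow=24 Greywater=26 Hollowpine=12 → close Fernhollow (overflow 15)
  24÷4 = 6 each, +1 to first 0
Round 3: Dunmere=23 Elkhorn=32 Greywater=32 Hollowpine=18 → close Greywater (overflow 19)
  32÷3 = 10 each, +1 to first 2
Round 4: Dunmere=34 Elkhorn=43 Hollowpine=28 → close Elkhorn (overflow 29)
  43÷2 = 21 each, +1 to first 1
Round 5: Dunmere=56 Hollowpine=49 → close Dunmere (overflow 45)
  56÷1 = 56 each, +1 to first 0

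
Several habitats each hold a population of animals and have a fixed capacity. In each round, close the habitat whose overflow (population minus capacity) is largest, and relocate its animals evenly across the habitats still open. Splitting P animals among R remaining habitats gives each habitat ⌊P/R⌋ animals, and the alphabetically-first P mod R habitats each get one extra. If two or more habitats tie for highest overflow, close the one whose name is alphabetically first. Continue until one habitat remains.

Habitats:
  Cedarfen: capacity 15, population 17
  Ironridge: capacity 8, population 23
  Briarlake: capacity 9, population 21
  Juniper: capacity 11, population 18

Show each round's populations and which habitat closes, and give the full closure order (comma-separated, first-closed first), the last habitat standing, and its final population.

Round 1: Briarlake=21 Cedarfen=17 Ironridge=23 Juniper=18 → close Ironridge (overflow 15)
  23÷3 = 7 each, +1 to first 2
Round 2: Briarlake=29 Cedarfen=25 Juniper=25 → close Briarlake (overflow 20)
  29÷2 = 14 each, +1 to first 1
Round 3: Cedarfen=40 Juniper=39 → close Juniper (overflow 28)
  39÷1 = 39 each, +1 to first 0

Closure order: Ironridge, Briarlake, Juniper
Last habitat: Cedarfen with 79 animals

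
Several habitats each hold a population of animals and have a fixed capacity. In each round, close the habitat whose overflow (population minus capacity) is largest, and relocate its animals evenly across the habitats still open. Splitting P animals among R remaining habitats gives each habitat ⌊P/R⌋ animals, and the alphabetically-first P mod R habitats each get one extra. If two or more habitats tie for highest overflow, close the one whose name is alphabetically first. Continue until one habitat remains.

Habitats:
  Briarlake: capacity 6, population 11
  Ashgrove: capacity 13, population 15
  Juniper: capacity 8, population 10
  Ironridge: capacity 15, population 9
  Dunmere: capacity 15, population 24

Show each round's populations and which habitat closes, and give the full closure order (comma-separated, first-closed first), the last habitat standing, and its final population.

Round 1: Ashgrove=15 Briarlake=11 Dunmere=24 Ironridge=9 Juniper=10 → close Dunmere (overflow 9)
  24÷4 = 6 each, +1 to first 0
Round 2: Ashgrove=21 Briarlake=17 Ironridge=15 Juniper=16 → close Briarlake (overflow 11)
  17÷3 = 5 each, +1 to first 2
Round 3: Ashgrove=27 Ironridge=21 Juniper=21 → close Ashgrove (overflow 14)
  27÷2 = 13 each, +1 to first 1
Round 4: Ironridge=35 Juniper=34 → close Juniper (overflow 26)
  34÷1 = 34 each, +1 to first 0

Closure order: Dunmere, Briarlake, Ashgrove, Juniper
Last habitat: Ironridge with 69 animals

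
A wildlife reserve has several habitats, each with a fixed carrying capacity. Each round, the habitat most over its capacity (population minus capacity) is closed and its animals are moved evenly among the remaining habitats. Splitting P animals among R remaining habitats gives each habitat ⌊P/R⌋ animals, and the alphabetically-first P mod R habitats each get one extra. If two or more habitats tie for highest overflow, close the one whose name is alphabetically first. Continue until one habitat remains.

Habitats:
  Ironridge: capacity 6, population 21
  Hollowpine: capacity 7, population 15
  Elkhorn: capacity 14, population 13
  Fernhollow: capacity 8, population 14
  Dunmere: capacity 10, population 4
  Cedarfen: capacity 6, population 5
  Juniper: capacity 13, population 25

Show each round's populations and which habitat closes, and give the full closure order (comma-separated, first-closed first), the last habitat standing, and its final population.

Round 1: Cedarfen=5 Dunmere=4 Elkhorn=13 Fernhollow=14 Hollowpine=15 Ironridge=21 Juniper=25 → close Ironridge (overflow 15)
  21÷6 = 3 each, +1 to first 3
Round 2: Cedarfen=9 Dunmere=8 Elkhorn=17 Fernhollow=17 Hollowpine=18 Juniper=28 → close Juniper (overflow 15)
  28÷5 = 5 each, +1 to first 3
Round 3: Cedarfen=15 Dunmere=14 Elkhorn=23 Fernhollow=22 Hollowpine=23 → close Hollowpine (overflow 16)
  23÷4 = 5 each, +1 to first 3
Round 4: Cedarfen=21 Dunmere=20 Elkhorn=29 Fernhollow=27 → close Fernhollow (overflow 19)
  27÷3 = 9 each, +1 to first 0
Round 5: Cedarfen=30 Dunmere=29 Elkhorn=38 → close Cedarfen (overflow 24)
  30÷2 = 15 each, +1 to first 0
Round 6: Dunmere=44 Elkhorn=53 → close Elkhorn (overflow 39)
  53÷1 = 53 each, +1 to first 0

Closure order: Ironridge, Juniper, Hollowpine, Fernhollow, Cedarfen, Elkhorn
Last habitat: Dunmere with 97 animals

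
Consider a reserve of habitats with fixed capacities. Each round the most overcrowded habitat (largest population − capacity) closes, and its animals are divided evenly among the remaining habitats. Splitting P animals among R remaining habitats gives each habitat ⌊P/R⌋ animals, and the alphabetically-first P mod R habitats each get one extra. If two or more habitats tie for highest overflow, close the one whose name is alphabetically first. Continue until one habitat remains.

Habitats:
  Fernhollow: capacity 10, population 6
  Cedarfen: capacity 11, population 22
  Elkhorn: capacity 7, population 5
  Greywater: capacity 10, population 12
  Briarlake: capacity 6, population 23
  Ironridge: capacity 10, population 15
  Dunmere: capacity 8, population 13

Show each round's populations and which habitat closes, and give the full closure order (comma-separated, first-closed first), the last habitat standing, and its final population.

Closure order: Briarlake, Cedarfen, Dunmere, Ironridge, Greywater, Elkhorn
Last habitat: Fernhollow with 96 animals

Round 1: Briarlake=23 Cedarfen=22 Dunmere=13 Elkhorn=5 Fernhollow=6 Greywater=12 Ironridge=15 → close Briarlake (overflow 17)
  23÷6 = 3 each, +1 to first 5
Round 2: Cedarfen=26 Dunmere=17 Elkhorn=9 Fernhollow=10 Greywater=16 Ironridge=18 → close Cedarfen (overflow 15)
  26÷5 = 5 each, +1 to first 1
Round 3: Dunmere=23 Elkhorn=14 Fernhollow=15 Greywater=21 Ironridge=23 → close Dunmere (overflow 15)
  23÷4 = 5 each, +1 to first 3
Round 4: Elkhorn=20 Fernhollow=21 Greywater=27 Ironridge=28 → close Ironridge (overflow 18)
  28÷3 = 9 each, +1 to first 1
Round 5: Elkhorn=30 Fernhollow=30 Greywater=36 → close Greywater (overflow 26)
  36÷2 = 18 each, +1 to first 0
Round 6: Elkhorn=48 Fernhollow=48 → close Elkhorn (overflow 41)
  48÷1 = 48 each, +1 to first 0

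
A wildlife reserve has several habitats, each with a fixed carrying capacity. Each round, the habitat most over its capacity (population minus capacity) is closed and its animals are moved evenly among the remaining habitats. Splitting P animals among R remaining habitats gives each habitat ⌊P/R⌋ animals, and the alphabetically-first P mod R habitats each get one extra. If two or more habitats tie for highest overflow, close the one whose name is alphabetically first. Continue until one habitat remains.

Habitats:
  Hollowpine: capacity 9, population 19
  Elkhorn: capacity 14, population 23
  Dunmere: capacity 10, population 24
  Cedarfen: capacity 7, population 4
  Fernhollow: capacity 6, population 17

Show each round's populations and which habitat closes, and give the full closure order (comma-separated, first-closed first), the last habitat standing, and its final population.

Round 1: Cedarfen=4 Dunmere=24 Elkhorn=23 Fernhollow=17 Hollowpine=19 → close Dunmere (overflow 14)
  24÷4 = 6 each, +1 to first 0
Round 2: Cedarfen=10 Elkhorn=29 Fernhollow=23 Hollowpine=25 → close Fernhollow (overflow 17)
  23÷3 = 7 each, +1 to first 2
Round 3: Cedarfen=18 Elkhorn=37 Hollowpine=32 → close Elkhorn (overflow 23)
  37÷2 = 18 each, +1 to first 1
Round 4: Cedarfen=37 Hollowpine=50 → close Hollowpine (overflow 41)
  50÷1 = 50 each, +1 to first 0

Closure order: Dunmere, Fernhollow, Elkhorn, Hollowpine
Last habitat: Cedarfen with 87 animals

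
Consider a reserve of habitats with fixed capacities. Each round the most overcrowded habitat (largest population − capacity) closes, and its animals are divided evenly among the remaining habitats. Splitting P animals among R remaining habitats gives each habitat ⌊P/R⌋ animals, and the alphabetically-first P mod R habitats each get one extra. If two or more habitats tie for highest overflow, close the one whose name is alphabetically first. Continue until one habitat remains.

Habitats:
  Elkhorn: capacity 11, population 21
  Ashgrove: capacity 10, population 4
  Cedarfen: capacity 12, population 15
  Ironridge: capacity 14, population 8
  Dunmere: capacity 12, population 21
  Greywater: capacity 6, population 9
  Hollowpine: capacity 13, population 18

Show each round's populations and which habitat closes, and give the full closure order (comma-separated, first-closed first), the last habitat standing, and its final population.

Round 1: Ashgrove=4 Cedarfen=15 Dunmere=21 Elkhorn=21 Greywater=9 Hollowpine=18 Ironridge=8 → close Elkhorn (overflow 10)
  21÷6 = 3 each, +1 to first 3
Round 2: Ashgrove=8 Cedarfen=19 Dunmere=25 Greywater=12 Hollowpine=21 Ironridge=11 → close Dunmere (overflow 13)
  25÷5 = 5 each, +1 to first 0
Round 3: Ashgrove=13 Cedarfen=24 Greywater=17 Hollowpine=26 Ironridge=16 → close Hollowpine (overflow 13)
  26÷4 = 6 each, +1 to first 2
Round 4: Ashgrove=20 Cedarfen=31 Greywater=23 Ironridge=22 → close Cedarfen (overflow 19)
  31÷3 = 10 each, +1 to first 1
Round 5: Ashgrove=31 Greywater=33 Ironridge=32 → close Greywater (overflow 27)
  33÷2 = 16 each, +1 to first 1
Round 6: Ashgrove=48 Ironridge=48 → close Ashgrove (overflow 38)
  48÷1 = 48 each, +1 to first 0

Closure order: Elkhorn, Dunmere, Hollowpine, Cedarfen, Greywater, Ashgrove
Last habitat: Ironridge with 96 animals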